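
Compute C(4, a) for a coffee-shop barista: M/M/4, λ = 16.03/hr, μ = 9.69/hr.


a = λ/μ = 1.6543; ρ = a/4 = 0.4136
P₀ = 0.188350 (from M/M/c formula)
C(c,a) = [a^c/(c!(1−ρ))]·P₀ = [7.48926/(24·0.5864)]·0.188350
= 0.53212·0.188350 = 0.100225

Final: 0.100225


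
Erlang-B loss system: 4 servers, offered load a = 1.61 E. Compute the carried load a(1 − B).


B(4,1.61) = 0.057350 (Erlang-B)
Carried load = a(1 − B) = 1.61·(1 − 0.057350) = 1.61·0.942650 = 1.5177 E

Final: 1.5177 Erlangs


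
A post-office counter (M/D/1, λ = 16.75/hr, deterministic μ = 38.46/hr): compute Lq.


ρ = 16.75/38.46 = 0.4355
M/D/1: Lq = ρ²/(2(1−ρ)) = 0.1897/(2·0.5645) = 0.16801

Final: 0.16801


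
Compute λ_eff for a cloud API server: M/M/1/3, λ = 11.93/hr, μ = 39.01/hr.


ρ = 0.3058; P_K = (1−ρ)ρ^3/(1−ρ^4) = 0.020030
λ_eff = λ(1 − P_K) = 11.93·(1 − 0.020030) = 11.93·0.979970 = 11.6910 /hr

Final: 11.6910 /hr


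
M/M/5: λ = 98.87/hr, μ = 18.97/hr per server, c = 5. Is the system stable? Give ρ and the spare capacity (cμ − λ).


Total capacity cμ = 5·18.97 = 94.85/hr
ρ = λ/(cμ) = 98.87/94.85 = 1.0424
Stable ⇔ ρ < 1: NO
Spare capacity = cμ − λ = 94.85 − 98.87 = -4.02/hr

Final: ρ = 1.0424; unstable; margin = -4.02/hr


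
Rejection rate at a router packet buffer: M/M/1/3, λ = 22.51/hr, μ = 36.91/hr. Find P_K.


ρ = λ/μ = 22.51/36.91 = 0.6099
P_K = (1−ρ)ρ^K/(1−ρ^(K+1)) = (0.3901·0.226827)/(1 − 0.138333)
= 0.088494/0.861667 = 0.102701

Final: 0.102701


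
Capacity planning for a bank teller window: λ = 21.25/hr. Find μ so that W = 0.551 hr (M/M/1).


W = 1/(μ−λ) ⇒ μ − λ = 1/W = 1/0.551 = 1.8149
μ = λ + 1/W = 21.25 + 1.8149 = 23.0649 per hr

Final: 23.0649 /hr


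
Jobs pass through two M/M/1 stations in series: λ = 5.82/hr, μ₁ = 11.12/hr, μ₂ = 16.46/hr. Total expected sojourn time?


Each node sees arrival rate λ = 5.82/hr (tandem ⇒ throughput preserved).
W₁ = 1/(μ₁−λ) = 1/(11.12−5.82) = 0.18868 hr
W₂ = 1/(μ₂−λ) = 1/(16.46−5.82) = 0.09398 hr
W_total = W₁ + W₂ = 0.18868 + 0.09398 = 0.28266 hr

Final: 0.28266 hr


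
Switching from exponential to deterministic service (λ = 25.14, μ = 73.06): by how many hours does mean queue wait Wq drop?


ρ = 25.14/73.06 = 0.3441
Wq(M/M/1) = ρ/(μ−λ) = 0.3441/47.92 = 0.007181 hr
Wq(M/D/1) = ρ/(2(μ−λ)) = 0.003590 hr
Savings = 0.007181 − 0.003590 = 0.003590 hr

Final: 0.003590 hr


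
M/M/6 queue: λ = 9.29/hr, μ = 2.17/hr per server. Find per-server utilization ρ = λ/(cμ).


ρ = λ/(cμ) = 9.29/(6·2.17) = 9.29/13.02 = 0.7135

Final: 0.7135


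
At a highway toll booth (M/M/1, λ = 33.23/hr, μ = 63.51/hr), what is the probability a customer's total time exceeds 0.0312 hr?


W ~ Exponential(μ−λ) for M/M/1.
μ − λ = 63.51 − 33.23 = 30.2800
P(W > t) = e^{−(μ−λ)t} = e^{−0.9447} = 0.388782

Final: 0.388782


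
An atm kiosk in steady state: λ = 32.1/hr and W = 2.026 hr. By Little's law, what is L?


L = λW = 32.1·2.026 = 65.0346

Final: 65.0346


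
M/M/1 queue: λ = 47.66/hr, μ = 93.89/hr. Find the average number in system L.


ρ = λ/μ = 47.66/93.89 = 0.5076
L = ρ/(1−ρ) = 0.5076/(1 − 0.5076) = 0.5076/0.4924 = 1.0309

Final: 1.0309


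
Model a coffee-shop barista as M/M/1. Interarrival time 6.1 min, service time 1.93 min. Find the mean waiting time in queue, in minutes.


λ = 60/6.1 = 9.8361 /hr
μ = 60/1.93 = 31.0881 /hr
ρ = λ/μ = 9.8361/31.0881 = 0.3164
Wq = ρ/(μ−λ) = 0.3164/(31.0881−9.8361) = 0.01489 hr
In minutes: 0.01489·60 = 0.8933 min

Final: 0.8933 min


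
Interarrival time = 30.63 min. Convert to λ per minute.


λ = 1/(interarrival time) in consistent units.
1 minute = 1 min, so λ = 1/30.63 = 0.03265 per minute

Final: 0.03265 /min


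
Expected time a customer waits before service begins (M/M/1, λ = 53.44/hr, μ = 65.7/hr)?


ρ = 53.44/65.7 = 0.8134
Wq = ρ/(μ−λ) = 0.8134/(65.7 − 53.44) = 0.8134/12.26 = 0.06635 hr

Final: 0.06635 hr


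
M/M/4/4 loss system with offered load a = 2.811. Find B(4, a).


B(c,a) = (a^c/c!) / Σ_{k=0}^{c} a^k/k!
a^4/4! = 2.601550
Σ terms (k=0..4): 1.00000 + 2.81100 + 3.95086 + 3.70196 + 2.60155 = 14.065367
B = 2.601550/14.065367 = 0.184961

Final: 0.184961


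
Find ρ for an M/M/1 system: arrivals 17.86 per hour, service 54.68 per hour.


ρ = λ/μ = 17.86/54.68 = 0.3266

Final: 0.3266


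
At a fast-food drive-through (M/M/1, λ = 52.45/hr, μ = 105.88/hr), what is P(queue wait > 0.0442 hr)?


ρ = 52.45/105.88 = 0.4954
P(Wq > t) = ρ·e^{−(μ−λ)t} = 0.4954·e^{−2.3616}
= 0.4954·0.094269 = 0.046698

Final: 0.046698


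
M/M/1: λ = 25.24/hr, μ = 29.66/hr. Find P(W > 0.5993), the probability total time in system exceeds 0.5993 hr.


W ~ Exponential(μ−λ) for M/M/1.
μ − λ = 29.66 − 25.24 = 4.4200
P(W > t) = e^{−(μ−λ)t} = e^{−2.6489} = 0.070729

Final: 0.070729


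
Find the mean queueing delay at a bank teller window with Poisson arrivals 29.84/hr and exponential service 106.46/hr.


ρ = 29.84/106.46 = 0.2803
Wq = ρ/(μ−λ) = 0.2803/(106.46 − 29.84) = 0.2803/76.62 = 0.003658 hr

Final: 0.003658 hr


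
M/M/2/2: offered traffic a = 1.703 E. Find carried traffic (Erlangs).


B(2,1.703) = 0.349162 (Erlang-B)
Carried load = a(1 − B) = 1.703·(1 − 0.349162) = 1.703·0.650838 = 1.1084 E

Final: 1.1084 Erlangs


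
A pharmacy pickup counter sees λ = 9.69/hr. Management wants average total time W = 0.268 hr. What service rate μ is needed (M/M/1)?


W = 1/(μ−λ) ⇒ μ − λ = 1/W = 1/0.268 = 3.7313
μ = λ + 1/W = 9.69 + 3.7313 = 13.4213 per hr

Final: 13.4213 /hr


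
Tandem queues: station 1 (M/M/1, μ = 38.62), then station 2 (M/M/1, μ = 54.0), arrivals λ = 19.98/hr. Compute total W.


Each node sees arrival rate λ = 19.98/hr (tandem ⇒ throughput preserved).
W₁ = 1/(μ₁−λ) = 1/(38.62−19.98) = 0.05365 hr
W₂ = 1/(μ₂−λ) = 1/(54.0−19.98) = 0.02939 hr
W_total = W₁ + W₂ = 0.05365 + 0.02939 = 0.08304 hr

Final: 0.08304 hr


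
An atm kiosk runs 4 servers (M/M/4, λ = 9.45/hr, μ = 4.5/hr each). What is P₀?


a = λ/μ = 9.45/4.5 = 2.1000; ρ = a/c = 0.5250
Σ_{k=0}^{3} a^k/k! (terms k=0..3) = 1.00000 + 2.10000 + 2.20500 + 1.54350 = 6.84850
Tail: a^4/(4!(1−ρ)) = 19.44810/(24·0.4750) = 1.70597
P₀ = 1/(6.84850 + 1.70597) = 1/8.55447 = 0.116898

Final: 0.116898


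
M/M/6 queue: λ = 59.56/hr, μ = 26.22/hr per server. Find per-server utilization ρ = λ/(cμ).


ρ = λ/(cμ) = 59.56/(6·26.22) = 59.56/157.32 = 0.3786

Final: 0.3786


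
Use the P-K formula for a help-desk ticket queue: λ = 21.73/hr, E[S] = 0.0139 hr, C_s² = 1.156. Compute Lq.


ρ = λ·E[S] = 21.73·0.0139 = 0.3020
Lq = ρ²(1+C_s²)/(2(1−ρ)) = 0.09123·(1+1.156)/(2·0.6980)
= 0.09123·2.1560/1.3959 = 0.14091

Final: 0.14091


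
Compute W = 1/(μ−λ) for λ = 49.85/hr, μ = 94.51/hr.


W = 1/(μ−λ) = 1/(94.51 − 49.85) = 1/44.66 = 0.02239 hr

Final: 0.02239 hr


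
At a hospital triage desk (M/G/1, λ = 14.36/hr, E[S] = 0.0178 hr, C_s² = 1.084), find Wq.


ρ = λ·E[S] = 14.36·0.0178 = 0.2556
E[S²] = E[S]²(1+C_s²) = 0.0178²·(1+1.084) = 0.0006603
Wq = λ·E[S²]/(2(1−ρ)) = 14.36·0.0006603/(2·0.7444) = 0.006369 hr

Final: 0.006369 hr


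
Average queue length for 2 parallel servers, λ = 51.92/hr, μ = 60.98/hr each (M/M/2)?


a = λ/μ = 0.8514; ρ = a/2 = 0.4257
P₀ = 0.402807
Lq = P₀·a^c·ρ / (c!·(1−ρ)²) = 0.402807·0.72493·0.4257/(2·0.32981)
= 0.18846

Final: 0.18846


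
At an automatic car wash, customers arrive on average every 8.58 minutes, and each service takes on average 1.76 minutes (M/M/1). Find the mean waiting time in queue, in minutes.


λ = 60/8.58 = 6.9930 /hr
μ = 60/1.76 = 34.0909 /hr
ρ = λ/μ = 6.9930/34.0909 = 0.2051
Wq = ρ/(μ−λ) = 0.2051/(34.0909−6.9930) = 0.007570 hr
In minutes: 0.007570·60 = 0.4542 min

Final: 0.4542 min


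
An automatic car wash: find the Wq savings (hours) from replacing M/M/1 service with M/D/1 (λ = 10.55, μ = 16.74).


ρ = 10.55/16.74 = 0.6302
Wq(M/M/1) = ρ/(μ−λ) = 0.6302/6.19 = 0.10181 hr
Wq(M/D/1) = ρ/(2(μ−λ)) = 0.05091 hr
Savings = 0.10181 − 0.05091 = 0.05091 hr

Final: 0.05091 hr


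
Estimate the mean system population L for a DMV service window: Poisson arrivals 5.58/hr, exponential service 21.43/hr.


ρ = λ/μ = 5.58/21.43 = 0.2604
L = ρ/(1−ρ) = 0.2604/(1 − 0.2604) = 0.2604/0.7396 = 0.3521

Final: 0.3521


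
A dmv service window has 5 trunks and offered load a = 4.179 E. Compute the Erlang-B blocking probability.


B(c,a) = (a^c/c!) / Σ_{k=0}^{c} a^k/k!
a^5/5! = 10.621372
Σ terms (k=0..5): 1.00000 + 4.17900 + 8.73202 + 12.16370 + 12.70803 + 10.62137 = 49.404127
B = 10.621372/49.404127 = 0.214990

Final: 0.214990


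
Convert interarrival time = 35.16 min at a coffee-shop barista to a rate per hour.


λ = 1/(interarrival time) in consistent units.
1 hour = 60 min, so λ = 60/35.16 = 1.7065 per hour

Final: 1.7065 /hr


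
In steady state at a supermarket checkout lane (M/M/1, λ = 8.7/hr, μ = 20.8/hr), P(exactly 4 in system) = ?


ρ = 8.7/20.8 = 0.4183
P_n = (1−ρ)·ρ^n = (1 − 0.4183)·0.4183^4 = 0.5817·0.030607 = 0.017805

Final: 0.017805


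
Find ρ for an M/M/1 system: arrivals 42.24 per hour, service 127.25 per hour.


ρ = λ/μ = 42.24/127.25 = 0.3319

Final: 0.3319


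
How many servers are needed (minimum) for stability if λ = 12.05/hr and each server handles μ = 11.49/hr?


Stability requires cμ > λ ⇔ c > λ/μ.
λ/μ = 12.05/11.49 = 1.0487
Minimum integer c = ⌊1.0487⌋ + 1 = 2
Check: 2·11.49 = 22.98 > 12.05, while 1·11.49 = 11.49 ≤ 12.05

Final: 2 servers


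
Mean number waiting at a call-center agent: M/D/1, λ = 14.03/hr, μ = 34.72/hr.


ρ = 14.03/34.72 = 0.4041
M/D/1: Lq = ρ²/(2(1−ρ)) = 0.1633/(2·0.5959) = 0.13701

Final: 0.13701


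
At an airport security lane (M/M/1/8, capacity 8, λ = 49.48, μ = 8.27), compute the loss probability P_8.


ρ = λ/μ = 49.48/8.27 = 5.9831
P_K = (1−ρ)ρ^K/(1−ρ^(K+1)) = (-4.9831·1642076.747092)/(1 − 9824662.327220)
= -8182585.580128/-9824661.327220 = 0.832862

Final: 0.832862


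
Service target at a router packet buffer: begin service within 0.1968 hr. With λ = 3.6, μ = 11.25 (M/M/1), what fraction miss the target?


ρ = 3.6/11.25 = 0.3200
P(Wq > t) = ρ·e^{−(μ−λ)t} = 0.3200·e^{−1.5055}
= 0.3200·0.221902 = 0.071009

Final: 0.071009


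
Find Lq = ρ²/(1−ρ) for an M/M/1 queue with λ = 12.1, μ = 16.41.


ρ = 12.1/16.41 = 0.7374
Lq = ρ²/(1−ρ) = 0.5437/0.2626 = 2.0701

Final: 2.0701


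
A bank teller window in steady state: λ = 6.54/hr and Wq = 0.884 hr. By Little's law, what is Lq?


Lq = λWq = 6.54·0.884 = 5.7814

Final: 5.7814


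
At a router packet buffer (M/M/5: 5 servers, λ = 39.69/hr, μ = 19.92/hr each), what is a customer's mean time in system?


a = 1.9925; ρ = 0.3985; P₀ = 0.135364
Lq = P₀·a^c·ρ/(c!(1−ρ)²) = 0.03901
Wq = Lq/λ = 0.03901/39.69 = 0.0009830 hr
W = Wq + 1/μ = 0.0009830 + 0.05020 = 0.05118 hr

Final: 0.05118 hr


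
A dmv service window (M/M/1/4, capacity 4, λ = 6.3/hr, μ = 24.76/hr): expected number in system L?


ρ = 6.3/24.76 = 0.2544
L = ρ[1 − (K+1)ρ^K + Kρ^(K+1)] / [(1−ρ)(1−ρ^(K+1))]
Numerator: 0.2544·(1 − 5·0.004191 + 4·0.001066) = 0.250196
Denominator: (0.7456)·(0.998934) = 0.744762
L = 0.250196/0.744762 = 0.3359

Final: 0.3359


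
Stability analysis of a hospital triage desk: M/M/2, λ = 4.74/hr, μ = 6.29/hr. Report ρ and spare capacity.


Total capacity cμ = 2·6.29 = 12.58/hr
ρ = λ/(cμ) = 4.74/12.58 = 0.3768
Stable ⇔ ρ < 1: YES
Spare capacity = cμ − λ = 12.58 − 4.74 = 7.84/hr

Final: ρ = 0.3768; stable; margin = 7.84/hr


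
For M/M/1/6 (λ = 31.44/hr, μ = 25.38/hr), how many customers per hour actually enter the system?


ρ = 1.2388; P_K = (1−ρ)ρ^6/(1−ρ^7) = 0.248192
λ_eff = λ(1 − P_K) = 31.44·(1 − 0.248192) = 31.44·0.751808 = 23.6369 /hr

Final: 23.6369 /hr


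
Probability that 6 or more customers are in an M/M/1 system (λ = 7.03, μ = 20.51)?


ρ = 7.03/20.51 = 0.3428
P(N ≥ n) = ρ^n = 0.3428^6 = 0.001622

Final: 0.001622


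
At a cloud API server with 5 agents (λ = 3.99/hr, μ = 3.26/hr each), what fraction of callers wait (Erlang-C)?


a = λ/μ = 1.2239; ρ = a/5 = 0.2448
P₀ = 0.293919 (from M/M/c formula)
C(c,a) = [a^c/(c!(1−ρ))]·P₀ = [2.74648/(120·0.7552)]·0.293919
= 0.03031·0.293919 = 0.008907

Final: 0.008907


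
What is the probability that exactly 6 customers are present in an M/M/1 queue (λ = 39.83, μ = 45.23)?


ρ = 39.83/45.23 = 0.8806
P_n = (1−ρ)·ρ^n = (1 − 0.8806)·0.8806^6 = 0.1194·0.466340 = 0.055676

Final: 0.055676


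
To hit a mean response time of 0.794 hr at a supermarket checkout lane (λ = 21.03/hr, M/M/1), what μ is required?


W = 1/(μ−λ) ⇒ μ − λ = 1/W = 1/0.794 = 1.2594
μ = λ + 1/W = 21.03 + 1.2594 = 22.2894 per hr

Final: 22.2894 /hr


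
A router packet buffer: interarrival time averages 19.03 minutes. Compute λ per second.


λ = 1/(interarrival time) in consistent units.
1 second = 0.0166667 min, so λ = 0.0166667/19.03 = 0.0008758 per second

Final: 0.0008758 /sec


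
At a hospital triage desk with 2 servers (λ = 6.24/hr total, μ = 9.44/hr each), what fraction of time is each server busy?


ρ = λ/(cμ) = 6.24/(2·9.44) = 6.24/18.88 = 0.3305

Final: 0.3305


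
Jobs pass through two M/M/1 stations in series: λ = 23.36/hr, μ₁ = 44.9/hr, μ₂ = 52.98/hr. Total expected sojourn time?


Each node sees arrival rate λ = 23.36/hr (tandem ⇒ throughput preserved).
W₁ = 1/(μ₁−λ) = 1/(44.9−23.36) = 0.04643 hr
W₂ = 1/(μ₂−λ) = 1/(52.98−23.36) = 0.03376 hr
W_total = W₁ + W₂ = 0.04643 + 0.03376 = 0.08019 hr

Final: 0.08019 hr


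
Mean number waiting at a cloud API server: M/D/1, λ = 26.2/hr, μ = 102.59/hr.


ρ = 26.2/102.59 = 0.2554
M/D/1: Lq = ρ²/(2(1−ρ)) = 0.06522/(2·0.7446) = 0.04380

Final: 0.04380


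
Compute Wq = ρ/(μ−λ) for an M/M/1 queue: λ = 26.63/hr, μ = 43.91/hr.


ρ = 26.63/43.91 = 0.6065
Wq = ρ/(μ−λ) = 0.6065/(43.91 − 26.63) = 0.6065/17.28 = 0.03510 hr

Final: 0.03510 hr


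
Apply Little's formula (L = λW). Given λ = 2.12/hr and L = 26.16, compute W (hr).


W = L/λ = 26.16/2.12 = 12.3396 hr

Final: 12.3396 hr


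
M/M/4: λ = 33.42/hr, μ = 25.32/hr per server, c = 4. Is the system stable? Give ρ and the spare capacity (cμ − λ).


Total capacity cμ = 4·25.32 = 101.28/hr
ρ = λ/(cμ) = 33.42/101.28 = 0.3300
Stable ⇔ ρ < 1: YES
Spare capacity = cμ − λ = 101.28 − 33.42 = 67.86/hr

Final: ρ = 0.3300; stable; margin = 67.86/hr


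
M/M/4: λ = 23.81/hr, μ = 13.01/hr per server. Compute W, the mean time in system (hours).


a = 1.8301; ρ = 0.4575; P₀ = 0.156540
Lq = P₀·a^c·ρ/(c!(1−ρ)²) = 0.11377
Wq = Lq/λ = 0.11377/23.81 = 0.004778 hr
W = Wq + 1/μ = 0.004778 + 0.07686 = 0.08164 hr

Final: 0.08164 hr


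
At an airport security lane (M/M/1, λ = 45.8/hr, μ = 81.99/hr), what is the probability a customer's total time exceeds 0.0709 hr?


W ~ Exponential(μ−λ) for M/M/1.
μ − λ = 81.99 − 45.8 = 36.1900
P(W > t) = e^{−(μ−λ)t} = e^{−2.5659} = 0.076852

Final: 0.076852


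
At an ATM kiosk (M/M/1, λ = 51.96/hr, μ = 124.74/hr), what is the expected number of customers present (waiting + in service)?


ρ = λ/μ = 51.96/124.74 = 0.4165
L = ρ/(1−ρ) = 0.4165/(1 − 0.4165) = 0.4165/0.5835 = 0.7139

Final: 0.7139


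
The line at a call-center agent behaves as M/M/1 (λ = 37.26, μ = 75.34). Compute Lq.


ρ = 37.26/75.34 = 0.4946
Lq = ρ²/(1−ρ) = 0.2446/0.5054 = 0.4839

Final: 0.4839


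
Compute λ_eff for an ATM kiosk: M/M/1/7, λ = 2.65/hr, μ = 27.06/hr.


ρ = 0.09793; P_K = (1−ρ)ρ^7/(1−ρ^8) = 0.00000007792
λ_eff = λ(1 − P_K) = 2.65·(1 − 0.00000007792) = 2.65·1.000000 = 2.6500 /hr

Final: 2.6500 /hr


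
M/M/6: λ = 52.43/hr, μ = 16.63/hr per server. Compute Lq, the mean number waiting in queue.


a = λ/μ = 3.1527; ρ = a/6 = 0.5255
P₀ = 0.041785
Lq = P₀·a^c·ρ / (c!·(1−ρ)²) = 0.041785·982.03203·0.5255/(720·0.22519)
= 0.13298

Final: 0.13298


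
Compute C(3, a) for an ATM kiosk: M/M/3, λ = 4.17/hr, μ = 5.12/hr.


a = λ/μ = 0.8145; ρ = a/3 = 0.2715
P₀ = 0.440584 (from M/M/c formula)
C(c,a) = [a^c/(c!(1−ρ))]·P₀ = [0.54025/(6·0.7285)]·0.440584
= 0.12360·0.440584 = 0.054455

Final: 0.054455


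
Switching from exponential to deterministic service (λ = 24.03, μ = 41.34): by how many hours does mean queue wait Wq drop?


ρ = 24.03/41.34 = 0.5813
Wq(M/M/1) = ρ/(μ−λ) = 0.5813/17.31 = 0.03358 hr
Wq(M/D/1) = ρ/(2(μ−λ)) = 0.01679 hr
Savings = 0.03358 − 0.01679 = 0.01679 hr

Final: 0.01679 hr


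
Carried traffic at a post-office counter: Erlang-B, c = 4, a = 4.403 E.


B(4,4.403) = 0.348130 (Erlang-B)
Carried load = a(1 − B) = 4.403·(1 − 0.348130) = 4.403·0.651870 = 2.8702 E

Final: 2.8702 Erlangs


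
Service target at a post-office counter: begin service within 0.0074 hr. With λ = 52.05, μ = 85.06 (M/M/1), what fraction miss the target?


ρ = 52.05/85.06 = 0.6119
P(Wq > t) = ρ·e^{−(μ−λ)t} = 0.6119·e^{−0.2443}
= 0.6119·0.783273 = 0.479301

Final: 0.479301


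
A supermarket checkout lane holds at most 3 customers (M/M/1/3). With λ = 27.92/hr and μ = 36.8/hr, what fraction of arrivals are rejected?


ρ = λ/μ = 27.92/36.8 = 0.7587
P_K = (1−ρ)ρ^K/(1−ρ^(K+1)) = (0.2413·0.436720)/(1 − 0.331337)
= 0.105382/0.668663 = 0.157602

Final: 0.157602


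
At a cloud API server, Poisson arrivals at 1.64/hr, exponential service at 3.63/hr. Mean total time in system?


W = 1/(μ−λ) = 1/(3.63 − 1.64) = 1/1.99 = 0.5025 hr

Final: 0.5025 hr


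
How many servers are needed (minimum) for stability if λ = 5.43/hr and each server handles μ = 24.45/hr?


Stability requires cμ > λ ⇔ c > λ/μ.
λ/μ = 5.43/24.45 = 0.2221
Minimum integer c = ⌊0.2221⌋ + 1 = 1
Check: 1·24.45 = 24.45 > 5.43, while 0·24.45 = 0.00 ≤ 5.43

Final: 1 servers


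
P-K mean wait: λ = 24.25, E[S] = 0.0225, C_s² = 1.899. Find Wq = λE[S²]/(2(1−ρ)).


ρ = λ·E[S] = 24.25·0.0225 = 0.5456
E[S²] = E[S]²(1+C_s²) = 0.0225²·(1+1.899) = 0.001468
Wq = λ·E[S²]/(2(1−ρ)) = 24.25·0.001468/(2·0.4544) = 0.03916 hr

Final: 0.03916 hr


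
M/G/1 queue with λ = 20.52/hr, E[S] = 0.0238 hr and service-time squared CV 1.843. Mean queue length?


ρ = λ·E[S] = 20.52·0.0238 = 0.4884
Lq = ρ²(1+C_s²)/(2(1−ρ)) = 0.2385·(1+1.843)/(2·0.5116)
= 0.2385·2.8430/1.0232 = 0.66268

Final: 0.66268


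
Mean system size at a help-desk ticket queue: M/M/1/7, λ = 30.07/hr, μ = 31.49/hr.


ρ = 30.07/31.49 = 0.9549
L = ρ[1 − (K+1)ρ^K + Kρ^(K+1)] / [(1−ρ)(1−ρ^(K+1))]
Numerator: 0.9549·(1 − 8·0.723978 + 7·0.691331) = 0.045352
Denominator: (0.04509)·(0.308669) = 0.013919
L = 0.045352/0.013919 = 3.2583

Final: 3.2583


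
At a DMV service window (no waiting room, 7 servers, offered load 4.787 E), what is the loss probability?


B(c,a) = (a^c/c!) / Σ_{k=0}^{c} a^k/k!
a^7/7! = 11.429137
Σ terms (k=0..7): 1.00000 + 4.78700 + 11.45768 + 18.28265 + 21.87976 + 20.94768 + 16.71276 + 11.42914 = 106.496657
B = 11.429137/106.496657 = 0.107319

Final: 0.107319


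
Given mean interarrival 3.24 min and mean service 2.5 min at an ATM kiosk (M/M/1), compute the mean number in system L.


λ = 60/3.24 = 18.5185 /hr
μ = 60/2.5 = 24.0000 /hr
ρ = λ/μ = 18.5185/24.0000 = 0.7716
L = ρ/(1−ρ) = 0.7716/0.2284 = 3.3784

Final: 3.3784


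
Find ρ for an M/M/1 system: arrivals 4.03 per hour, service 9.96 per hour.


ρ = λ/μ = 4.03/9.96 = 0.4046

Final: 0.4046


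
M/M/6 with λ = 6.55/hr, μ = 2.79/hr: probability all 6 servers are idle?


a = λ/μ = 6.55/2.79 = 2.3477; ρ = a/c = 0.3913
Σ_{k=0}^{5} a^k/k! (terms k=0..5) = 1.00000 + 2.34767 + 2.75578 + 2.15655 + 1.26572 + 0.59430 = 10.12002
Tail: a^6/(6!(1−ρ)) = 167.42588/(720·0.6087) = 0.38201
P₀ = 1/(10.12002 + 0.38201) = 1/10.50202 = 0.095220

Final: 0.095220


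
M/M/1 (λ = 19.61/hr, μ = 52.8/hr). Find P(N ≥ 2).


ρ = 19.61/52.8 = 0.3714
P(N ≥ n) = ρ^n = 0.3714^2 = 0.137939

Final: 0.137939


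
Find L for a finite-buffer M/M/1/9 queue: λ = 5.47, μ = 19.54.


ρ = 5.47/19.54 = 0.2799
L = ρ[1 − (K+1)ρ^K + Kρ^(K+1)] / [(1−ρ)(1−ρ^(K+1))]
Numerator: 0.2799·(1 − 10·0.00001056 + 9·0.000002955) = 0.279916
Denominator: (0.7201)·(0.999997) = 0.720059
L = 0.279916/0.720059 = 0.3887

Final: 0.3887


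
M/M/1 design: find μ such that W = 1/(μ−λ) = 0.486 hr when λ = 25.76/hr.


W = 1/(μ−λ) ⇒ μ − λ = 1/W = 1/0.486 = 2.0576
μ = λ + 1/W = 25.76 + 2.0576 = 27.8176 per hr

Final: 27.8176 /hr


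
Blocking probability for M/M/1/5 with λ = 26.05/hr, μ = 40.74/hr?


ρ = λ/μ = 26.05/40.74 = 0.6394
P_K = (1−ρ)ρ^K/(1−ρ^(K+1)) = (0.3606·0.106889)/(1 − 0.068347)
= 0.038542/0.931653 = 0.041369

Final: 0.041369


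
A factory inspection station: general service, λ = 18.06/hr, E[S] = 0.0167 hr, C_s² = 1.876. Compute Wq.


ρ = λ·E[S] = 18.06·0.0167 = 0.3016
E[S²] = E[S]²(1+C_s²) = 0.0167²·(1+1.876) = 0.0008021
Wq = λ·E[S²]/(2(1−ρ)) = 18.06·0.0008021/(2·0.6984) = 0.01037 hr

Final: 0.01037 hr


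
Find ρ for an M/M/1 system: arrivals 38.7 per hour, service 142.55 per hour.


ρ = λ/μ = 38.7/142.55 = 0.2715

Final: 0.2715


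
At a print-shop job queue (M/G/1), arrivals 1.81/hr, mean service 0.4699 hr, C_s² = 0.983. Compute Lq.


ρ = λ·E[S] = 1.81·0.4699 = 0.8505
Lq = ρ²(1+C_s²)/(2(1−ρ)) = 0.7234·(1+0.983)/(2·0.1495)
= 0.7234·1.9830/0.2990 = 4.79816

Final: 4.79816


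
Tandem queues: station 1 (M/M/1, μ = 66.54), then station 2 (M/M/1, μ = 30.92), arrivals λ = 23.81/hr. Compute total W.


Each node sees arrival rate λ = 23.81/hr (tandem ⇒ throughput preserved).
W₁ = 1/(μ₁−λ) = 1/(66.54−23.81) = 0.02340 hr
W₂ = 1/(μ₂−λ) = 1/(30.92−23.81) = 0.14065 hr
W_total = W₁ + W₂ = 0.02340 + 0.14065 = 0.16405 hr

Final: 0.16405 hr


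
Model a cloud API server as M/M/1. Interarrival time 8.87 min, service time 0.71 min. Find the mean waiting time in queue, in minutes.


λ = 60/8.87 = 6.7644 /hr
μ = 60/0.71 = 84.5070 /hr
ρ = λ/μ = 6.7644/84.5070 = 0.08005
Wq = ρ/(μ−λ) = 0.08005/(84.5070−6.7644) = 0.001030 hr
In minutes: 0.001030·60 = 0.06178 min

Final: 0.06178 min


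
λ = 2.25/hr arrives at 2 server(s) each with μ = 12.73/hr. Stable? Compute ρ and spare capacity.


Total capacity cμ = 2·12.73 = 25.46/hr
ρ = λ/(cμ) = 2.25/25.46 = 0.08837
Stable ⇔ ρ < 1: YES
Spare capacity = cμ − λ = 25.46 − 2.25 = 23.21/hr

Final: ρ = 0.08837; stable; margin = 23.21/hr


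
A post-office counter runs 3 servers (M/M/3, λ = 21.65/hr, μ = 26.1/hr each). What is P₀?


a = λ/μ = 21.65/26.1 = 0.8295; ρ = a/c = 0.2765
Σ_{k=0}^{2} a^k/k! (terms k=0..2) = 1.00000 + 0.82950 + 0.34404 = 2.17354
Tail: a^3/(3!(1−ρ)) = 0.57076/(6·0.7235) = 0.13148
P₀ = 1/(2.17354 + 0.13148) = 1/2.30502 = 0.433836

Final: 0.433836


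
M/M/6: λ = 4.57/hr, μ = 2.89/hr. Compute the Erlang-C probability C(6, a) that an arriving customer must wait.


a = λ/μ = 1.5813; ρ = a/6 = 0.2636
P₀ = 0.205633 (from M/M/c formula)
C(c,a) = [a^c/(c!(1−ρ))]·P₀ = [15.63544/(720·0.7364)]·0.205633
= 0.02949·0.205633 = 0.006064

Final: 0.006064


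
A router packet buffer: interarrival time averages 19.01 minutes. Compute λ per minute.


λ = 1/(interarrival time) in consistent units.
1 minute = 1 min, so λ = 1/19.01 = 0.05260 per minute

Final: 0.05260 /min


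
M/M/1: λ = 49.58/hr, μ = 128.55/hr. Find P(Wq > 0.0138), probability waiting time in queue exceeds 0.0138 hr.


ρ = 49.58/128.55 = 0.3857
P(Wq > t) = ρ·e^{−(μ−λ)t} = 0.3857·e^{−1.0898}
= 0.3857·0.336288 = 0.129702

Final: 0.129702


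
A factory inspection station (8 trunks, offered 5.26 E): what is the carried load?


B(8,5.26) = 0.082645 (Erlang-B)
Carried load = a(1 − B) = 5.26·(1 − 0.082645) = 5.26·0.917355 = 4.8253 E

Final: 4.8253 Erlangs


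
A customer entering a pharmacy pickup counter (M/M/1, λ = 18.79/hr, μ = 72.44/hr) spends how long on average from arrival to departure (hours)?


W = 1/(μ−λ) = 1/(72.44 − 18.79) = 1/53.65 = 0.01864 hr

Final: 0.01864 hr


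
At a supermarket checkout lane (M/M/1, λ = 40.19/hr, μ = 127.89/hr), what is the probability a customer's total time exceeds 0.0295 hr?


W ~ Exponential(μ−λ) for M/M/1.
μ − λ = 127.89 − 40.19 = 87.7000
P(W > t) = e^{−(μ−λ)t} = e^{−2.5871} = 0.075234

Final: 0.075234


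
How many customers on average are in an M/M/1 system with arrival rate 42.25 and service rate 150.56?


ρ = λ/μ = 42.25/150.56 = 0.2806
L = ρ/(1−ρ) = 0.2806/(1 − 0.2806) = 0.2806/0.7194 = 0.3901

Final: 0.3901


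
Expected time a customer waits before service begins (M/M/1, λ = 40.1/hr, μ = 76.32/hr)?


ρ = 40.1/76.32 = 0.5254
Wq = ρ/(μ−λ) = 0.5254/(76.32 − 40.1) = 0.5254/36.22 = 0.01451 hr

Final: 0.01451 hr


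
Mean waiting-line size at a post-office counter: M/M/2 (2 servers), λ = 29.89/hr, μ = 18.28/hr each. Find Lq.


a = λ/μ = 1.6351; ρ = a/2 = 0.8176
P₀ = 0.100376
Lq = P₀·a^c·ρ / (c!·(1−ρ)²) = 0.100376·2.67362·0.8176/(2·0.03328)
= 3.29595

Final: 3.29595


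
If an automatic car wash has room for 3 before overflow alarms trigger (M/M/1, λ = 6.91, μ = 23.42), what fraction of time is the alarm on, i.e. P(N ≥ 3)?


ρ = 6.91/23.42 = 0.2950
P(N ≥ n) = ρ^n = 0.2950^3 = 0.025685

Final: 0.025685


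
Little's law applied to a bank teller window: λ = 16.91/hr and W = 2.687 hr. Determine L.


L = λW = 16.91·2.687 = 45.4372

Final: 45.4372


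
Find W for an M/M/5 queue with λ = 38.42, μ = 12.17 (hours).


a = 3.1569; ρ = 0.6314; P₀ = 0.039045
Lq = P₀·a^c·ρ/(c!(1−ρ)²) = 0.47411
Wq = Lq/λ = 0.47411/38.42 = 0.01234 hr
W = Wq + 1/μ = 0.01234 + 0.08217 = 0.09451 hr

Final: 0.09451 hr


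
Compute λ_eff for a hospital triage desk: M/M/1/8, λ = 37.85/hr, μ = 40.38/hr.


ρ = 0.9373; P_K = (1−ρ)ρ^8/(1−ρ^9) = 0.084589
λ_eff = λ(1 − P_K) = 37.85·(1 − 0.084589) = 37.85·0.915411 = 34.6483 /hr

Final: 34.6483 /hr


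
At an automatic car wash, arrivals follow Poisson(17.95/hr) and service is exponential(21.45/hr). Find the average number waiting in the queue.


ρ = 17.95/21.45 = 0.8368
Lq = ρ²/(1−ρ) = 0.7003/0.1632 = 4.2917

Final: 4.2917


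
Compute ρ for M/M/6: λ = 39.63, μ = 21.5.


ρ = λ/(cμ) = 39.63/(6·21.5) = 39.63/129.00 = 0.3072

Final: 0.3072


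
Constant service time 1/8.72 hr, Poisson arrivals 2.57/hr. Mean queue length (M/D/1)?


ρ = 2.57/8.72 = 0.2947
M/D/1: Lq = ρ²/(2(1−ρ)) = 0.08686/(2·0.7053) = 0.06158

Final: 0.06158


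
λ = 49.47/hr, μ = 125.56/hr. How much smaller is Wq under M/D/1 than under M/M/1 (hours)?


ρ = 49.47/125.56 = 0.3940
Wq(M/M/1) = ρ/(μ−λ) = 0.3940/76.09 = 0.005178 hr
Wq(M/D/1) = ρ/(2(μ−λ)) = 0.002589 hr
Savings = 0.005178 − 0.002589 = 0.002589 hr

Final: 0.002589 hr


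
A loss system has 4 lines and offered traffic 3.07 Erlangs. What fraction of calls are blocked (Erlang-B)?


B(c,a) = (a^c/c!) / Σ_{k=0}^{c} a^k/k!
a^4/4! = 3.701198
Σ terms (k=0..4): 1.00000 + 3.07000 + 4.71245 + 4.82241 + 3.70120 = 17.306055
B = 3.701198/17.306055 = 0.213867

Final: 0.213867


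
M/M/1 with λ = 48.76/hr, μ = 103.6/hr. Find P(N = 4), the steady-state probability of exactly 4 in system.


ρ = 48.76/103.6 = 0.4707
P_n = (1−ρ)·ρ^n = (1 − 0.4707)·0.4707^4 = 0.5293·0.049070 = 0.025975

Final: 0.025975


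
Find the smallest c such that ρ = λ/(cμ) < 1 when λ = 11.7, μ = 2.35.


Stability requires cμ > λ ⇔ c > λ/μ.
λ/μ = 11.7/2.35 = 4.9787
Minimum integer c = ⌊4.9787⌋ + 1 = 5
Check: 5·2.35 = 11.75 > 11.7, while 4·2.35 = 9.40 ≤ 11.7

Final: 5 servers


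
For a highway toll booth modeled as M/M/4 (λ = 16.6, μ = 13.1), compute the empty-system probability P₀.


a = λ/μ = 16.6/13.1 = 1.2672; ρ = a/c = 0.3168
Σ_{k=0}^{3} a^k/k! (terms k=0..3) = 1.00000 + 1.26718 + 0.80287 + 0.33912 = 3.40917
Tail: a^4/(4!(1−ρ)) = 2.57838/(24·0.6832) = 0.15725
P₀ = 1/(3.40917 + 0.15725) = 1/3.56641 = 0.280394

Final: 0.280394


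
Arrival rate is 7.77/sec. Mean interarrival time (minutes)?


Mean interarrival time = 1/λ = 1/7.77 second = 0.12870 second
In minutes: 0.12870 × 0.0166667 = 0.002145 min

Final: 0.002145 min


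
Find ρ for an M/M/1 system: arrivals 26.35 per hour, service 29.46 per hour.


ρ = λ/μ = 26.35/29.46 = 0.8944

Final: 0.8944


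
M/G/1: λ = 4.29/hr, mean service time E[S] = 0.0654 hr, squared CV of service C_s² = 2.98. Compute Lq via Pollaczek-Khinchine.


ρ = λ·E[S] = 4.29·0.0654 = 0.2806
Lq = ρ²(1+C_s²)/(2(1−ρ)) = 0.07872·(1+2.98)/(2·0.7194)
= 0.07872·3.9800/1.4389 = 0.21774

Final: 0.21774


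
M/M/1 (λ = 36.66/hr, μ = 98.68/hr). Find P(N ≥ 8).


ρ = 36.66/98.68 = 0.3715
P(N ≥ n) = ρ^n = 0.3715^8 = 0.0003628

Final: 0.0003628


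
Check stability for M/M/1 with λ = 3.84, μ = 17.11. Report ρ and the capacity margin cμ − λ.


Total capacity cμ = 1·17.11 = 17.11/hr
ρ = λ/(cμ) = 3.84/17.11 = 0.2244
Stable ⇔ ρ < 1: YES
Spare capacity = cμ − λ = 17.11 − 3.84 = 13.27/hr

Final: ρ = 0.2244; stable; margin = 13.27/hr


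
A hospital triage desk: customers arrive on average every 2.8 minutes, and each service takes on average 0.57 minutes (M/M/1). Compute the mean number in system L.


λ = 60/2.8 = 21.4286 /hr
μ = 60/0.57 = 105.2632 /hr
ρ = λ/μ = 21.4286/105.2632 = 0.2036
L = ρ/(1−ρ) = 0.2036/0.7964 = 0.2556

Final: 0.2556


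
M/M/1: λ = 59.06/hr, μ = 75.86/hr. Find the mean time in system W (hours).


W = 1/(μ−λ) = 1/(75.86 − 59.06) = 1/16.80 = 0.05952 hr

Final: 0.05952 hr


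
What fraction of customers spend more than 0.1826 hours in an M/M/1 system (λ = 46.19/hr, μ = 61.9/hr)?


W ~ Exponential(μ−λ) for M/M/1.
μ − λ = 61.9 − 46.19 = 15.7100
P(W > t) = e^{−(μ−λ)t} = e^{−2.8686} = 0.056776

Final: 0.056776


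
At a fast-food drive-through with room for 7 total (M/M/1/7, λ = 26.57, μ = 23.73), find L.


ρ = 26.57/23.73 = 1.1197
L = ρ[1 − (K+1)ρ^K + Kρ^(K+1)] / [(1−ρ)(1−ρ^(K+1))]
Numerator: 1.1197·(1 − 8·2.206260 + 7·2.470305) = 0.718893
Denominator: (-0.1197)·(-1.470305) = 0.175966
L = 0.718893/0.175966 = 4.0854

Final: 4.0854


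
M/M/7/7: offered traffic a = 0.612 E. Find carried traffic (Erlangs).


B(7,0.612) = 0.000003460 (Erlang-B)
Carried load = a(1 − B) = 0.612·(1 − 0.000003460) = 0.612·0.999997 = 0.6120 E

Final: 0.6120 Erlangs


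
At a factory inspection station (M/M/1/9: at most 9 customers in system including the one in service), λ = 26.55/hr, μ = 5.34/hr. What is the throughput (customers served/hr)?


ρ = 4.9719; P_K = (1−ρ)ρ^9/(1−ρ^10) = 0.798870
λ_eff = λ(1 − P_K) = 26.55·(1 − 0.798870) = 26.55·0.201130 = 5.3400 /hr

Final: 5.3400 /hr


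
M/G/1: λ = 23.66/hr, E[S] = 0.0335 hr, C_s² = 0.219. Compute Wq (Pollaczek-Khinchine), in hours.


ρ = λ·E[S] = 23.66·0.0335 = 0.7926
E[S²] = E[S]²(1+C_s²) = 0.0335²·(1+0.219) = 0.001368
Wq = λ·E[S²]/(2(1−ρ)) = 23.66·0.001368/(2·0.2074) = 0.07804 hr

Final: 0.07804 hr


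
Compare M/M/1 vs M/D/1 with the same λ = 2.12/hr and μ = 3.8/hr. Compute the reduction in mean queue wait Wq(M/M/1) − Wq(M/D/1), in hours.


ρ = 2.12/3.8 = 0.5579
Wq(M/M/1) = ρ/(μ−λ) = 0.5579/1.68 = 0.33208 hr
Wq(M/D/1) = ρ/(2(μ−λ)) = 0.16604 hr
Savings = 0.33208 − 0.16604 = 0.16604 hr

Final: 0.16604 hr


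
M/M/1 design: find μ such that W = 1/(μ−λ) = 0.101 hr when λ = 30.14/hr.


W = 1/(μ−λ) ⇒ μ − λ = 1/W = 1/0.101 = 9.9010
μ = λ + 1/W = 30.14 + 9.9010 = 40.0410 per hr

Final: 40.0410 /hr


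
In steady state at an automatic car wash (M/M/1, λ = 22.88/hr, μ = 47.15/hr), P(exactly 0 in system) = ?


ρ = 22.88/47.15 = 0.4853
P_n = (1−ρ)·ρ^n = (1 − 0.4853)·0.4853^0 = 0.5147·1.000000 = 0.514740

Final: 0.514740


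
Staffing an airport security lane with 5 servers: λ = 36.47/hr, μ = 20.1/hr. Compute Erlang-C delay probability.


a = λ/μ = 1.8144; ρ = a/5 = 0.3629
P₀ = 0.162209 (from M/M/c formula)
C(c,a) = [a^c/(c!(1−ρ))]·P₀ = [19.66521/(120·0.6371)]·0.162209
= 0.25722·0.162209 = 0.041723

Final: 0.041723


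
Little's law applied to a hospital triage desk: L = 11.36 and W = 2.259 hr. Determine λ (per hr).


λ = L/W = 11.36/2.259 = 5.0288 /hr

Final: 5.0288 /hr


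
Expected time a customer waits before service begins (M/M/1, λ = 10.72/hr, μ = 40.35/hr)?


ρ = 10.72/40.35 = 0.2657
Wq = ρ/(μ−λ) = 0.2657/(40.35 − 10.72) = 0.2657/29.63 = 0.008966 hr

Final: 0.008966 hr


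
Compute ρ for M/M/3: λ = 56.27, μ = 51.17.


ρ = λ/(cμ) = 56.27/(3·51.17) = 56.27/153.51 = 0.3666

Final: 0.3666


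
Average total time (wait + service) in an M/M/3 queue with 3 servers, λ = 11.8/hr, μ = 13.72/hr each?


a = 0.8601; ρ = 0.2867; P₀ = 0.420424
Lq = P₀·a^c·ρ/(c!(1−ρ)²) = 0.02512
Wq = Lq/λ = 0.02512/11.8 = 0.002129 hr
W = Wq + 1/μ = 0.002129 + 0.07289 = 0.07501 hr

Final: 0.07501 hr


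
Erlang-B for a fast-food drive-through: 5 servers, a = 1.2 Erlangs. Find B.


B(c,a) = (a^c/c!) / Σ_{k=0}^{c} a^k/k!
a^5/5! = 0.020736
Σ terms (k=0..5): 1.00000 + 1.20000 + 0.72000 + 0.28800 + 0.08640 + 0.02074 = 3.315136
B = 0.020736/3.315136 = 0.006255

Final: 0.006255


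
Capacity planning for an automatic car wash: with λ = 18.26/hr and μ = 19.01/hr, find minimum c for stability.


Stability requires cμ > λ ⇔ c > λ/μ.
λ/μ = 18.26/19.01 = 0.9605
Minimum integer c = ⌊0.9605⌋ + 1 = 1
Check: 1·19.01 = 19.01 > 18.26, while 0·19.01 = 0.00 ≤ 18.26

Final: 1 servers


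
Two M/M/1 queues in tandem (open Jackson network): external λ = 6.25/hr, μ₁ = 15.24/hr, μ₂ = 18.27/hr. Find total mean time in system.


Each node sees arrival rate λ = 6.25/hr (tandem ⇒ throughput preserved).
W₁ = 1/(μ₁−λ) = 1/(15.24−6.25) = 0.11123 hr
W₂ = 1/(μ₂−λ) = 1/(18.27−6.25) = 0.08319 hr
W_total = W₁ + W₂ = 0.11123 + 0.08319 = 0.19443 hr

Final: 0.19443 hr


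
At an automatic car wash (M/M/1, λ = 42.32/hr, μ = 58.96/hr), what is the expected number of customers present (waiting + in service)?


ρ = λ/μ = 42.32/58.96 = 0.7178
L = ρ/(1−ρ) = 0.7178/(1 − 0.7178) = 0.7178/0.2822 = 2.5433

Final: 2.5433


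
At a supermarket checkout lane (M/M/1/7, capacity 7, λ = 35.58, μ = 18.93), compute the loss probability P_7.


ρ = λ/μ = 35.58/18.93 = 1.8796
P_K = (1−ρ)ρ^K/(1−ρ^(K+1)) = (-0.8796·82.868086)/(1 − 155.755230)
= -72.887144/-154.755230 = 0.470983

Final: 0.470983


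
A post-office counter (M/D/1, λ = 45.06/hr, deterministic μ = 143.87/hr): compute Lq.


ρ = 45.06/143.87 = 0.3132
M/D/1: Lq = ρ²/(2(1−ρ)) = 0.09809/(2·0.6868) = 0.07141

Final: 0.07141


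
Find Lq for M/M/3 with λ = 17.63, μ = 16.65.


a = λ/μ = 1.0589; ρ = a/3 = 0.3530
P₀ = 0.341852
Lq = P₀·a^c·ρ / (c!·(1−ρ)²) = 0.341852·1.18717·0.3530/(6·0.41867)
= 0.05702

Final: 0.05702


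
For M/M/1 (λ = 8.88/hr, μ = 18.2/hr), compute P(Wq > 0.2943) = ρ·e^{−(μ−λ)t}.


ρ = 8.88/18.2 = 0.4879
P(Wq > t) = ρ·e^{−(μ−λ)t} = 0.4879·e^{−2.7429}
= 0.4879·0.064385 = 0.031414

Final: 0.031414


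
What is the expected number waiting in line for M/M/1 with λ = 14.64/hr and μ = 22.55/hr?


ρ = 14.64/22.55 = 0.6492
Lq = ρ²/(1−ρ) = 0.4215/0.3508 = 1.2016

Final: 1.2016


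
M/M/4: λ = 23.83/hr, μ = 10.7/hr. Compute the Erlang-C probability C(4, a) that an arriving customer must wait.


a = λ/μ = 2.2271; ρ = a/4 = 0.5568
P₀ = 0.101411 (from M/M/c formula)
C(c,a) = [a^c/(c!(1−ρ))]·P₀ = [24.60147/(24·0.4432)]·0.101411
= 2.31274·0.101411 = 0.234536

Final: 0.234536


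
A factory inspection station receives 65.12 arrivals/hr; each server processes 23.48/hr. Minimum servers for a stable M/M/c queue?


Stability requires cμ > λ ⇔ c > λ/μ.
λ/μ = 65.12/23.48 = 2.7734
Minimum integer c = ⌊2.7734⌋ + 1 = 3
Check: 3·23.48 = 70.44 > 65.12, while 2·23.48 = 46.96 ≤ 65.12

Final: 3 servers


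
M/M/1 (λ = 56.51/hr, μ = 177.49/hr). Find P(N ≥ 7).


ρ = 56.51/177.49 = 0.3184
P(N ≥ n) = ρ^n = 0.3184^7 = 0.0003316

Final: 0.0003316


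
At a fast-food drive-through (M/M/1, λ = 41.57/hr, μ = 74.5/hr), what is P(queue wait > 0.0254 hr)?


ρ = 41.57/74.5 = 0.5580
P(Wq > t) = ρ·e^{−(μ−λ)t} = 0.5580·e^{−0.8364}
= 0.5580·0.433258 = 0.241752

Final: 0.241752


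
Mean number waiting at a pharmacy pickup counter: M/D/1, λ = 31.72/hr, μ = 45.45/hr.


ρ = 31.72/45.45 = 0.6979
M/D/1: Lq = ρ²/(2(1−ρ)) = 0.4871/(2·0.3021) = 0.80618

Final: 0.80618


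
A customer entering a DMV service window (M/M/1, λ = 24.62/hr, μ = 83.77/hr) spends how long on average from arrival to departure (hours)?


W = 1/(μ−λ) = 1/(83.77 − 24.62) = 1/59.15 = 0.01691 hr

Final: 0.01691 hr


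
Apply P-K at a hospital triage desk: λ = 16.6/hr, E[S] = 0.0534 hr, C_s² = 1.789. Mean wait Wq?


ρ = λ·E[S] = 16.6·0.0534 = 0.8864
E[S²] = E[S]²(1+C_s²) = 0.0534²·(1+1.789) = 0.007953
Wq = λ·E[S²]/(2(1−ρ)) = 16.6·0.007953/(2·0.1136) = 0.58128 hr

Final: 0.58128 hr


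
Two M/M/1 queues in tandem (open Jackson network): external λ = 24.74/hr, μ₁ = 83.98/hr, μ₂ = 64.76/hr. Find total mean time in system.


Each node sees arrival rate λ = 24.74/hr (tandem ⇒ throughput preserved).
W₁ = 1/(μ₁−λ) = 1/(83.98−24.74) = 0.01688 hr
W₂ = 1/(μ₂−λ) = 1/(64.76−24.74) = 0.02499 hr
W_total = W₁ + W₂ = 0.01688 + 0.02499 = 0.04187 hr

Final: 0.04187 hr


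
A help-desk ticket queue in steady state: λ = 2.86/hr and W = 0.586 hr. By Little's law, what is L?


L = λW = 2.86·0.586 = 1.6760

Final: 1.6760


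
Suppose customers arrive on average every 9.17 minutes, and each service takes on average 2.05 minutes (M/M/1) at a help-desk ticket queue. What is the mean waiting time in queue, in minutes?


λ = 60/9.17 = 6.5431 /hr
μ = 60/2.05 = 29.2683 /hr
ρ = λ/μ = 6.5431/29.2683 = 0.2236
Wq = ρ/(μ−λ) = 0.2236/(29.2683−6.5431) = 0.009837 hr
In minutes: 0.009837·60 = 0.5902 min

Final: 0.5902 min


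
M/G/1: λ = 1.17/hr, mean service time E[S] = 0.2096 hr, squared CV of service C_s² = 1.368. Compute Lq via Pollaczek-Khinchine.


ρ = λ·E[S] = 1.17·0.2096 = 0.2452
Lq = ρ²(1+C_s²)/(2(1−ρ)) = 0.06014·(1+1.368)/(2·0.7548)
= 0.06014·2.3680/1.5095 = 0.09434

Final: 0.09434


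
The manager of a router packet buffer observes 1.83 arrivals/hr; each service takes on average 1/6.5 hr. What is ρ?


ρ = λ/μ = 1.83/6.5 = 0.2815

Final: 0.2815


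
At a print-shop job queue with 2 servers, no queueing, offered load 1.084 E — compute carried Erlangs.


B(2,1.084) = 0.219922 (Erlang-B)
Carried load = a(1 − B) = 1.084·(1 − 0.219922) = 1.084·0.780078 = 0.8456 E

Final: 0.8456 Erlangs


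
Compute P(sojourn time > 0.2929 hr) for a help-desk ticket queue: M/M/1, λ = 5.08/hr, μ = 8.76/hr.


W ~ Exponential(μ−λ) for M/M/1.
μ − λ = 8.76 − 5.08 = 3.6800
P(W > t) = e^{−(μ−λ)t} = e^{−1.0779} = 0.340319

Final: 0.340319
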